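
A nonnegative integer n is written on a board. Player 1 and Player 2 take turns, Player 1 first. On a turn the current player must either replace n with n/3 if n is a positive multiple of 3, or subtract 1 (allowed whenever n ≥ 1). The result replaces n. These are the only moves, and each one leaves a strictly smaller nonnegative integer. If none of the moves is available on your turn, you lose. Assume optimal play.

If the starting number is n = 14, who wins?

Player 1 wins.

Label each position W (a win for the player to move) or L (a loss). A position with no legal move is L; any other position is W exactly when some move reaches an L, and L when every move reaches a W.
n=0: no move → L
n=1: can move to 0, which is L ⇒ W
n=2: the only move is to 1(W), a W ⇒ L
n=3: can move to 2, which is L ⇒ W
n=4: the only move is to 3(W), a W ⇒ L
n=5: can move to 4, which is L ⇒ W
n=6: can move to 2, which is L ⇒ W
n=7: the only move is to 6(W), a W ⇒ L
n=8: can move to 7, which is L ⇒ W
n=9: moves to 3(W), 8(W); every one is W ⇒ L
n=10: can move to 9, which is L ⇒ W
n=11: the only move is to 10(W), a W ⇒ L
n=12: can move to 4, which is L ⇒ W
n=13: the only move is to 12(W), a W ⇒ L
n=14: can move to 13, which is L ⇒ W
From 14 Player 1 can move to 13, reaching an L position.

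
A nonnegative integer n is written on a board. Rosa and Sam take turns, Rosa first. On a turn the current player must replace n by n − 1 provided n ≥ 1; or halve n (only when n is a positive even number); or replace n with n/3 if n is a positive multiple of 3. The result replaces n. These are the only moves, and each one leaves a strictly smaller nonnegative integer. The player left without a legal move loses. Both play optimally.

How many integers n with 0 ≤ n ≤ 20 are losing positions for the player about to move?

Compute win/loss labels from the base case upward. A position with no move is L. Any other position is W if it can reach an L in one move, else L.
n=0: no move → L
n=1: can move to 0, which is L ⇒ W
n=2: the only move is to 1(W), a W ⇒ L
n=3: can move to 2, which is L ⇒ W
n=4: can move to 2, which is L ⇒ W
n=5: the only move is to 4(W), a W ⇒ L
n=6: can move to 2, which is L ⇒ W
n=7: the only move is to 6(W), a W ⇒ L
n=8: can move to 7, which is L ⇒ W
n=9: moves to 3(W), 8(W); every one is W ⇒ L
n=10: can move to 5, which is L ⇒ W
n=11: the only move is to 10(W), a W ⇒ L
n=12: can move to 11, which is L ⇒ W
n=13: the only move is to 12(W), a W ⇒ L
n=14: can move to 7, which is L ⇒ W
n=15: can move to 5, which is L ⇒ W
n=16: moves to 8(W), 15(W); every one is W ⇒ L
n=17: can move to 16, which is L ⇒ W
n=18: can move to 9, which is L ⇒ W
n=19: the only move is to 18(W), a W ⇒ L
n=20: can move to 19, which is L ⇒ W
L entries with 0 ≤ n ≤ 20: n = 0, 2, 5, 7, 9, 11, 13, 16, 19; that makes 9.

9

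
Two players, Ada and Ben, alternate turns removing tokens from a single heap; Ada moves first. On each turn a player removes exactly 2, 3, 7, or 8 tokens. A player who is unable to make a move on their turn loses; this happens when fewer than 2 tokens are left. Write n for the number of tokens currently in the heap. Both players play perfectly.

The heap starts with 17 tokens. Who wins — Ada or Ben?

Classify positions by backward induction: terminal positions (no move available) are L. From any other position, the mover wins iff some move reaches an L.
n=0: no move → L
n=1: no move → L
n=2: reaches L-position 0 → W
n=3: reaches L-position 1 → W
n=4: reaches L-position 1 → W
n=5: only reaches 3(W), 2(W), all W → L
n=6: only reaches 4(W), 3(W), all W → L
n=7: reaches L-position 5 → W
n=8: reaches L-position 6 → W
n=9: reaches L-position 6 → W
n=10: only reaches 8(W), 7(W), 3(W), 2(W), all W → L
n=11: only reaches 9(W), 8(W), 4(W), 3(W), all W → L
n=12: reaches L-position 10 → W
n=13: reaches L-position 11 → W
n=14: reaches L-position 11 → W
n=15: only reaches 13(W), 12(W), 8(W), 7(W), all W → L
n=16: only reaches 14(W), 13(W), 9(W), 8(W), all W → L
n=17: reaches L-position 15 → W
From 17 Ada can remove 2, leaving 15, reaching an L position.

Ada wins.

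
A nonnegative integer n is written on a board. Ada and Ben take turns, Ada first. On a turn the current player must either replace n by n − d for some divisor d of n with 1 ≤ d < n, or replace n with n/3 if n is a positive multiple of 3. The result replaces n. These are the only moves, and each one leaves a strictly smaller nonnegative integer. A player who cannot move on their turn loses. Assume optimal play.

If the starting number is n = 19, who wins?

Classify positions by backward induction: terminal positions (no move available) are L. From any other position, the mover wins iff some move reaches an L.
n=0: no move → L
n=1: no move → L
n=2: →1(L), so W
n=3: →1(L), so W
n=4: →2(W), 3(W) — all W, so L
n=5: →4(L), so W
n=6: →4(L), so W
n=7: →6(W) only, which is W, so L
n=8: →4(L), so W
n=9: →3(W), 6(W), 8(W) — all W, so L
n=10: →9(L), so W
n=11: →10(W) only, which is W, so L
n=12: →4(L), so W
n=13: →12(W) only, which is W, so L
n=14: →7(L), so W
n=15: →5(W), 10(W), 12(W), 14(W) — all W, so L
n=16: →15(L), so W
n=17: →16(W) only, which is W, so L
n=18: →9(L), so W
n=19: →18(W) only, which is W, so L
Every move from 19 reaches a W position, so the mover loses.

Ben wins.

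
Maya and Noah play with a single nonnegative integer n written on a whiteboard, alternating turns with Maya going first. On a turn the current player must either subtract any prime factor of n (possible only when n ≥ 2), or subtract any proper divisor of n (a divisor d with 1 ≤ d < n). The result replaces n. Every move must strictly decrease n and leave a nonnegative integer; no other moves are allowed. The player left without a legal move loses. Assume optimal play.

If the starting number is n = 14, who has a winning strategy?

Build the W/L table. Terminal = L. A non-terminal position is W if it has a move to some L; otherwise it is L.
n=0: no move → L
n=1: no move → L
n=2: →0(L), so W
n=3: →0(L), so W
n=4: →2(W), 3(W) — all W, so L
n=5: →0(L), so W
n=6: →4(L), so W
n=7: →0(L), so W
n=8: →4(L), so W
n=9: →6(W), 8(W) — all W, so L
n=10: →9(L), so W
n=11: →0(L), so W
n=12: →9(L), so W
n=13: →0(L), so W
n=14: →7(W), 12(W), 13(W) — all W, so L
The starting position 14 is L: whatever Maya does, the opponent receives a W position.

Noah wins.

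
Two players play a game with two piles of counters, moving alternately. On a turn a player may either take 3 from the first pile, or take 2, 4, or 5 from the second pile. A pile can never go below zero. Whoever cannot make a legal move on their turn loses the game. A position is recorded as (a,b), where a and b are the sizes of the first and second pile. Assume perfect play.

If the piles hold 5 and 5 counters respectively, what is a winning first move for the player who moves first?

Move to (5,3).

Compute win/loss labels from the base case upward. A position with no move is L. Any other position is W if it can reach an L in one move, else L.
No move ever increases a pile, so every position that can arise here has a ≤ 5 and b ≤ 5; it is enough to label the cells with 0 ≤ a ≤ 5 and 0 ≤ b ≤ 5.
Every move lowers a or b (never raises either), so fill the grid row by row in increasing a, and left to right within a row: each cell's successors are then already labelled.
      b=0  b=1  b=2  b=3  b=4  b=5
a=0:    L    L    W    W    W    W
a=1:    L    L    W    W    W    W
a=2:    L    L    W    W    W    W
a=3:    W    W    L    L    W    W
a=4:    W    W    L    L    W    W
a=5:    W    W    L    L    W    W
Cells with no legal move (terminal, hence L): (0,0), (0,1), (1,0), (1,1), (2,0), (2,1).
The remaining L cells, each justified by listing all of its moves:
(3,2): moves to (0,2)(W), (3,0)(W); every one is W ⇒ L
(3,3): moves to (0,3)(W), (3,1)(W); every one is W ⇒ L
(4,2): moves to (1,2)(W), (4,0)(W); every one is W ⇒ L
(4,3): moves to (1,3)(W), (4,1)(W); every one is W ⇒ L
(5,2): moves to (2,2)(W), (5,0)(W); every one is W ⇒ L
(5,3): moves to (2,3)(W), (5,1)(W); every one is W ⇒ L
Every other cell has at least one move into one of the L cells above, so it is W.
From (5,5), the L positions reachable in one move are: (5,3).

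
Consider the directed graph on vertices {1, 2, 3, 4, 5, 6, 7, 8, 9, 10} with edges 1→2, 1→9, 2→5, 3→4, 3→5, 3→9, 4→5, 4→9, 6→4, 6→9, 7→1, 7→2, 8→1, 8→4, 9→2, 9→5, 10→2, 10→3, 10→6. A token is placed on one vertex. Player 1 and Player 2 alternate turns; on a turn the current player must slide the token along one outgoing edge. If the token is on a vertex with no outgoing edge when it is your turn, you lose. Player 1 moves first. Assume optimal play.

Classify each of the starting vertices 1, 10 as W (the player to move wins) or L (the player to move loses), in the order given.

1: L, 10: W

Use the standard recursion: the mover loses at a terminal position; elsewhere, the mover wins exactly when some move hands the opponent an L position.
Every edge goes from a vertex to one that appears earlier in the order 5, 2, 9, 4, 6, 1, 3, 7, 10, 8, so processing vertices in that order labels each vertex after all of its successors.
5: no outgoing edge → L
2: →5(L), so W
9: →5(L), so W
4: →5(L), so W
6: →4(W), 9(W) — all W, so L
1: →9(W), 2(W) — all W, so L
3: →5(L), so W
7: →1(L), so W
10: →6(L), so W
8: →1(L), so W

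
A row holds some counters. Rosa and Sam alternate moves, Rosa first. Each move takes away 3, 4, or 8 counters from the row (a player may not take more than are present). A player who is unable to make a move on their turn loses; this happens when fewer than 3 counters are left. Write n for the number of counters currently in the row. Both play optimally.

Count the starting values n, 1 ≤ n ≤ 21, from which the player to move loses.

7

Label each position W (a win for the player to move) or L (a loss). A position with no legal move is L; any other position is W exactly when some move reaches an L, and L when every move reaches a W.
n=0: no move → L
n=1: no move → L
n=2: no move → L
n=3: →0(L), so W
n=4: →1(L), so W
n=5: →2(L), so W
n=6: →2(L), so W
n=7: →4(W), 3(W) — all W, so L
n=8: →0(L), so W
n=9: →1(L), so W
n=10: →7(L), so W
n=11: →7(L), so W
n=12: →9(W), 8(W), 4(W) — all W, so L
n=13: →10(W), 9(W), 5(W) — all W, so L
n=14: →11(W), 10(W), 6(W) — all W, so L
n=15: →12(L), so W
n=16: →13(L), so W
n=17: →14(L), so W
n=18: →14(L), so W
n=19: →16(W), 15(W), 11(W) — all W, so L
n=20: →12(L), so W
n=21: →13(L), so W
L entries with 1 ≤ n ≤ 21 (n=0 is outside the asked range and is not counted): n = 1, 2, 7, 12, 13, 14, 19; that makes 7.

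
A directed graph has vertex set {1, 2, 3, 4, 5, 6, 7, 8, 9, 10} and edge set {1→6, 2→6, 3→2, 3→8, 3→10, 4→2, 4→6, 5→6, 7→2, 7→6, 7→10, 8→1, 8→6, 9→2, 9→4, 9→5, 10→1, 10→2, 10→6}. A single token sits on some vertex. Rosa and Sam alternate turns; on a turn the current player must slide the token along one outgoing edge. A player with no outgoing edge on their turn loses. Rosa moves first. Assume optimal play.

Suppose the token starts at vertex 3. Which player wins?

Compute win/loss labels from the base case upward. A position with no move is L. Any other position is W if it can reach an L in one move, else L.
Every edge goes from a vertex to one that appears earlier in the order 6, 1, 2, 4, 5, 10, 9, 8, 7, 3, so processing vertices in that order labels each vertex after all of its successors.
6: no outgoing edge → L
1: W (go to 6, an L position)
2: W (go to 6, an L position)
4: W (go to 6, an L position)
5: W (go to 6, an L position)
10: W (go to 6, an L position)
9: L (options 5(W), 4(W), 2(W) are all W)
8: W (go to 6, an L position)
7: W (go to 6, an L position)
3: L (options 8(W), 10(W), 2(W) are all W)
The starting position 3 is L: whatever Rosa does, the opponent receives a W position.

Sam wins.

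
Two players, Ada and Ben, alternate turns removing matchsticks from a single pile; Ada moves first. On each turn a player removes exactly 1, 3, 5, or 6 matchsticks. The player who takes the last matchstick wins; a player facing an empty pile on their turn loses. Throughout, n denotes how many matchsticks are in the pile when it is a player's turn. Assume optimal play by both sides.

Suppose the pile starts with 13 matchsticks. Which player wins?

Positions with no move are L. A position that does have a move is losing for the player to move precisely when every available move leads to a winning position for the opponent. Fill in the labels:
n=0: no move → L
n=1: reaches L-position 0 → W
n=2: only reaches 1(W), which is W → L
n=3: reaches L-position 2 → W
n=4: only reaches 3(W), 1(W), all W → L
n=5: reaches L-position 4 → W
n=6: reaches L-position 0 → W
n=7: reaches L-position 4 → W
n=8: reaches L-position 2 → W
n=9: reaches L-position 4 → W
n=10: reaches L-position 4 → W
n=11: only reaches 10(W), 8(W), 6(W), 5(W), all W → L
n=12: reaches L-position 11 → W
n=13: only reaches 12(W), 10(W), 8(W), 7(W), all W → L
The starting position 13 is L: whatever Ada does, the opponent receives a W position.

Ben wins.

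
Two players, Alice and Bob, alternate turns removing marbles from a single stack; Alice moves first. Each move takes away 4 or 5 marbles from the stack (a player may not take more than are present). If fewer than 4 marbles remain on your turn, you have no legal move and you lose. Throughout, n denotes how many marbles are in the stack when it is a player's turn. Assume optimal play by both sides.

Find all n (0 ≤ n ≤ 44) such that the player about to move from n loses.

Classify positions by backward induction: terminal positions (no move available) are L. From any other position, the mover wins iff some move reaches an L.
n=0: no move → L
n=1: no move → L
n=2: no move → L
n=3: no move → L
n=4: W (go to 0, an L position)
n=5: W (go to 1, an L position)
n=6: W (go to 2, an L position)
n=7: W (go to 3, an L position)
n=8: W (go to 3, an L position)
n=9: L (options 5(W), 4(W) are all W)
n=10: L (options 6(W), 5(W) are all W)
n=11: L (options 7(W), 6(W) are all W)
n=12: L (options 8(W), 7(W) are all W)
n=13: W (go to 9, an L position)
n=14: W (go to 10, an L position)
n=15: W (go to 11, an L position)
n=16: W (go to 12, an L position)
n=17: W (go to 12, an L position)
n=18: L (options 14(W), 13(W) are all W)
n=19: L (options 15(W), 14(W) are all W)
n=20: L (options 16(W), 15(W) are all W)
n=21: L (options 17(W), 16(W) are all W)
n=22: W (go to 18, an L position)
n=23: W (go to 19, an L position)
n=24: W (go to 20, an L position)
n=25: W (go to 21, an L position)
n=26: W (go to 21, an L position)
n=27: L (options 23(W), 22(W) are all W)
n=28: L (options 24(W), 23(W) are all W)
n=29: L (options 25(W), 24(W) are all W)
n=30: L (options 26(W), 25(W) are all W)
n=31: W (go to 27, an L position)
n=32: W (go to 28, an L position)
n=33: W (go to 29, an L position)
n=34: W (go to 30, an L position)
n=35: W (go to 30, an L position)
n=36: L (options 32(W), 31(W) are all W)
n=37: L (options 33(W), 32(W) are all W)
n=38: L (options 34(W), 33(W) are all W)
n=39: L (options 35(W), 34(W) are all W)
n=40: W (go to 36, an L position)
n=41: W (go to 37, an L position)
n=42: W (go to 38, an L position)
n=43: W (go to 39, an L position)
n=44: W (go to 39, an L position)
The losing starting values of n are exactly the entries labelled L in this table (20 of them).

0, 1, 2, 3, 9, 10, 11, 12, 18, 19, 20, 21, 27, 28, 29, 30, 36, 37, 38, 39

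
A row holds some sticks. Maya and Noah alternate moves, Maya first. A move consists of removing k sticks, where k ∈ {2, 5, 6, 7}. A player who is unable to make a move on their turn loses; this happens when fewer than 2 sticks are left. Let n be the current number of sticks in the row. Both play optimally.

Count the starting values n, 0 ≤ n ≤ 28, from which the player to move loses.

9

Positions with no move are L. A position that does have a move is losing for the player to move precisely when every available move leads to a winning position for the opponent. Fill in the labels:
n=0: no move → L
n=1: no move → L
n=2: can move to 0, which is L ⇒ W
n=3: can move to 1, which is L ⇒ W
n=4: the only move is to 2(W), a W ⇒ L
n=5: can move to 0, which is L ⇒ W
n=6: can move to 4, which is L ⇒ W
n=7: can move to 1, which is L ⇒ W
n=8: can move to 1, which is L ⇒ W
n=9: can move to 4, which is L ⇒ W
n=10: can move to 4, which is L ⇒ W
n=11: can move to 4, which is L ⇒ W
n=12: moves to 10(W), 7(W), 6(W), 5(W); every one is W ⇒ L
n=13: moves to 11(W), 8(W), 7(W), 6(W); every one is W ⇒ L
n=14: can move to 12, which is L ⇒ W
n=15: can move to 13, which is L ⇒ W
n=16: moves to 14(W), 11(W), 10(W), 9(W); every one is W ⇒ L
n=17: can move to 12, which is L ⇒ W
n=18: can move to 16, which is L ⇒ W
n=19: can move to 13, which is L ⇒ W
n=20: can move to 13, which is L ⇒ W
n=21: can move to 16, which is L ⇒ W
n=22: can move to 16, which is L ⇒ W
n=23: can move to 16, which is L ⇒ W
n=24: moves to 22(W), 19(W), 18(W), 17(W); every one is W ⇒ L
n=25: moves to 23(W), 20(W), 19(W), 18(W); every one is W ⇒ L
n=26: can move to 24, which is L ⇒ W
n=27: can move to 25, which is L ⇒ W
n=28: moves to 26(W), 23(W), 22(W), 21(W); every one is W ⇒ L
L entries with 0 ≤ n ≤ 28: n = 0, 1, 4, 12, 13, 16, 24, 25, 28; that makes 9.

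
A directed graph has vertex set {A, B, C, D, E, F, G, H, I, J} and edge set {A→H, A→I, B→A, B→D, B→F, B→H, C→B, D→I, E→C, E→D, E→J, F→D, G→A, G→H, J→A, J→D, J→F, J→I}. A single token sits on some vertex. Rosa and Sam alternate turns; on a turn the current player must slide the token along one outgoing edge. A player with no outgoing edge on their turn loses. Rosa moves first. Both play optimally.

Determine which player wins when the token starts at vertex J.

Classify positions by backward induction: terminal positions (no move available) are L. From any other position, the mover wins iff some move reaches an L.
Every edge goes from a vertex to one that appears earlier in the order I, H, A, D, F, J, G, B, C, E, so processing vertices in that order labels each vertex after all of its successors.
I: no outgoing edge → L
H: no outgoing edge → L
A: reaches L-position H → W
D: reaches L-position I → W
F: only reaches D(W), which is W → L
J: reaches L-position F → W
G: reaches L-position H → W
B: reaches L-position F → W
C: only reaches B(W), which is W → L
E: reaches L-position C → W
From J Rosa can move to F, reaching an L position.

Rosa wins.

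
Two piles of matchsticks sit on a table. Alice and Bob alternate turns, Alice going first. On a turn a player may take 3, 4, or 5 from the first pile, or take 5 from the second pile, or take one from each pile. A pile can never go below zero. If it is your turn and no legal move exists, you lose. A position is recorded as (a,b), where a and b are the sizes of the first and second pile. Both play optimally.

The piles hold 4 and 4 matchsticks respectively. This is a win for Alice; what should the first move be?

Use the standard recursion: the mover loses at a terminal position; elsewhere, the mover wins exactly when some move hands the opponent an L position.
No move ever increases a pile, so every position that can arise here has a ≤ 4 and b ≤ 4; it is enough to label the cells with 0 ≤ a ≤ 4 and 0 ≤ b ≤ 4.
Every move lowers a or b (never raises either), so fill the grid row by row in increasing a, and left to right within a row: each cell's successors are then already labelled.
      b=0  b=1  b=2  b=3  b=4
a=0:    L    L    L    L    L
a=1:    L    W    W    W    W
a=2:    L    W    L    L    L
a=3:    W    W    W    W    W
a=4:    W    W    W    W    W
Cells with no legal move (terminal, hence L): (0,0), (0,1), (0,2), (0,3), (0,4), (1,0), (2,0).
The remaining L cells, each justified by listing all of its moves:
(2,2): L (sole option (1,1)(W) is W)
(2,3): L (sole option (1,2)(W) is W)
(2,4): L (sole option (1,3)(W) is W)
Every other cell has at least one move into one of the L cells above, so it is W.
From (4,4), the L positions reachable in one move are: (0,4).

Move to (0,4).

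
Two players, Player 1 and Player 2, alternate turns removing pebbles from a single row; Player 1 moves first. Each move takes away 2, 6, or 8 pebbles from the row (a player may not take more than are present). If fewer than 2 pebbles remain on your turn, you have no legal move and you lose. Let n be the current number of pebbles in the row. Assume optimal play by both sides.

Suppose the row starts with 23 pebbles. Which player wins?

Player 1 wins.

Label each position W (a win for the player to move) or L (a loss). A position with no legal move is L; any other position is W exactly when some move reaches an L, and L when every move reaches a W.
n=0: no move → L
n=1: no move → L
n=2: reaches L-position 0 → W
n=3: reaches L-position 1 → W
n=4: only reaches 2(W), which is W → L
n=5: only reaches 3(W), which is W → L
n=6: reaches L-position 4 → W
n=7: reaches L-position 5 → W
n=8: reaches L-position 0 → W
n=9: reaches L-position 1 → W
n=10: reaches L-position 4 → W
n=11: reaches L-position 5 → W
n=12: reaches L-position 4 → W
n=13: reaches L-position 5 → W
n=14: only reaches 12(W), 8(W), 6(W), all W → L
n=15: only reaches 13(W), 9(W), 7(W), all W → L
n=16: reaches L-position 14 → W
n=17: reaches L-position 15 → W
n=18: only reaches 16(W), 12(W), 10(W), all W → L
n=19: only reaches 17(W), 13(W), 11(W), all W → L
n=20: reaches L-position 18 → W
n=21: reaches L-position 19 → W
n=22: reaches L-position 14 → W
n=23: reaches L-position 15 → W
The starting position 23 is W: Player 1 should remove 8, leaving 15, handing over an L position.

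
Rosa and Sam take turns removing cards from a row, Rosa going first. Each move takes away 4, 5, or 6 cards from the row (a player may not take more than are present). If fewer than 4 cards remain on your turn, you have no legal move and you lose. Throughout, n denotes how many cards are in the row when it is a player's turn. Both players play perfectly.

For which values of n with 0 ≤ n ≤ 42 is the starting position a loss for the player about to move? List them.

Positions with no move are L. A position that does have a move is losing for the player to move precisely when every available move leads to a winning position for the opponent. Fill in the labels:
n=0: no move → L
n=1: no move → L
n=2: no move → L
n=3: no move → L
n=4: can move to 0, which is L ⇒ W
n=5: can move to 1, which is L ⇒ W
n=6: can move to 2, which is L ⇒ W
n=7: can move to 3, which is L ⇒ W
n=8: can move to 3, which is L ⇒ W
n=9: can move to 3, which is L ⇒ W
n=10: moves to 6(W), 5(W), 4(W); every one is W ⇒ L
n=11: moves to 7(W), 6(W), 5(W); every one is W ⇒ L
n=12: moves to 8(W), 7(W), 6(W); every one is W ⇒ L
n=13: moves to 9(W), 8(W), 7(W); every one is W ⇒ L
n=14: can move to 10, which is L ⇒ W
n=15: can move to 11, which is L ⇒ W
n=16: can move to 12, which is L ⇒ W
n=17: can move to 13, which is L ⇒ W
n=18: can move to 13, which is L ⇒ W
n=19: can move to 13, which is L ⇒ W
n=20: moves to 16(W), 15(W), 14(W); every one is W ⇒ L
n=21: moves to 17(W), 16(W), 15(W); every one is W ⇒ L
n=22: moves to 18(W), 17(W), 16(W); every one is W ⇒ L
n=23: moves to 19(W), 18(W), 17(W); every one is W ⇒ L
n=24: can move to 20, which is L ⇒ W
n=25: can move to 21, which is L ⇒ W
n=26: can move to 22, which is L ⇒ W
n=27: can move to 23, which is L ⇒ W
n=28: can move to 23, which is L ⇒ W
n=29: can move to 23, which is L ⇒ W
n=30: moves to 26(W), 25(W), 24(W); every one is W ⇒ L
n=31: moves to 27(W), 26(W), 25(W); every one is W ⇒ L
n=32: moves to 28(W), 27(W), 26(W); every one is W ⇒ L
n=33: moves to 29(W), 28(W), 27(W); every one is W ⇒ L
n=34: can move to 30, which is L ⇒ W
n=35: can move to 31, which is L ⇒ W
n=36: can move to 32, which is L ⇒ W
n=37: can move to 33, which is L ⇒ W
n=38: can move to 33, which is L ⇒ W
n=39: can move to 33, which is L ⇒ W
n=40: moves to 36(W), 35(W), 34(W); every one is W ⇒ L
n=41: moves to 37(W), 36(W), 35(W); every one is W ⇒ L
n=42: moves to 38(W), 37(W), 36(W); every one is W ⇒ L
The losing starting values of n are exactly the entries labelled L in this table (19 of them).

0, 1, 2, 3, 10, 11, 12, 13, 20, 21, 22, 23, 30, 31, 32, 33, 40, 41, 42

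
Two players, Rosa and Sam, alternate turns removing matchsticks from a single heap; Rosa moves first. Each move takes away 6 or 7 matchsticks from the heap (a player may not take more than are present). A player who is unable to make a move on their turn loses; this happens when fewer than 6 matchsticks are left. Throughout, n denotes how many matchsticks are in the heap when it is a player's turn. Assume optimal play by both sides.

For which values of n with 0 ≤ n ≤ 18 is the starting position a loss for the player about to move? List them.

0, 1, 2, 3, 4, 5, 13, 14, 15, 16, 17, 18

Work bottom-up. With no move the player to move loses. Otherwise the position is W if at least one move leads to an L position for the opponent, and L if every move leads to a W.
n=0: no move → L
n=1: no move → L
n=2: no move → L
n=3: no move → L
n=4: no move → L
n=5: no move → L
n=6: →0(L), so W
n=7: →1(L), so W
n=8: →2(L), so W
n=9: →3(L), so W
n=10: →4(L), so W
n=11: →5(L), so W
n=12: →5(L), so W
n=13: →7(W), 6(W) — all W, so L
n=14: →8(W), 7(W) — all W, so L
n=15: →9(W), 8(W) — all W, so L
n=16: →10(W), 9(W) — all W, so L
n=17: →11(W), 10(W) — all W, so L
n=18: →12(W), 11(W) — all W, so L
Reading off the rows marked L gives the requested list; there are 12 such values of n.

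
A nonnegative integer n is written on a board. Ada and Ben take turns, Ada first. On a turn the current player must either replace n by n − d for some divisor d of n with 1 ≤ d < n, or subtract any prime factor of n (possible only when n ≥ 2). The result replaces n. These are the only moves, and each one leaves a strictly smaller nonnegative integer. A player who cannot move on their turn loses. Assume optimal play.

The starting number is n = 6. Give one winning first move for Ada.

Label each position W (a win for the player to move) or L (a loss). A position with no legal move is L; any other position is W exactly when some move reaches an L, and L when every move reaches a W.
n=0: no move → L
n=1: no move → L
n=2: reaches L-position 0 → W
n=3: reaches L-position 0 → W
n=4: only reaches 2(W), 3(W), all W → L
n=5: reaches L-position 0 → W
n=6: reaches L-position 4 → W
From 6, the L positions reachable in one move are: 4.

Move to 4.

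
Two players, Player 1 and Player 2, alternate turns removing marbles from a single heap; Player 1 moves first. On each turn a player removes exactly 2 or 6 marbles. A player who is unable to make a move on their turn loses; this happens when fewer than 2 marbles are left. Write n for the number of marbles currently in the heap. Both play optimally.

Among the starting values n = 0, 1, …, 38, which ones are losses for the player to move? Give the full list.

Compute win/loss labels from the base case upward. A position with no move is L. Any other position is W if it can reach an L in one move, else L.
n=0: no move → L
n=1: no move → L
n=2: W (go to 0, an L position)
n=3: W (go to 1, an L position)
n=4: L (sole option 2(W) is W)
n=5: L (sole option 3(W) is W)
n=6: W (go to 4, an L position)
n=7: W (go to 5, an L position)
n=8: L (options 6(W), 2(W) are all W)
n=9: L (options 7(W), 3(W) are all W)
n=10: W (go to 8, an L position)
n=11: W (go to 9, an L position)
n=12: L (options 10(W), 6(W) are all W)
n=13: L (options 11(W), 7(W) are all W)
n=14: W (go to 12, an L position)
n=15: W (go to 13, an L position)
n=16: L (options 14(W), 10(W) are all W)
n=17: L (options 15(W), 11(W) are all W)
n=18: W (go to 16, an L position)
n=19: W (go to 17, an L position)
n=20: L (options 18(W), 14(W) are all W)
n=21: L (options 19(W), 15(W) are all W)
n=22: W (go to 20, an L position)
n=23: W (go to 21, an L position)
n=24: L (options 22(W), 18(W) are all W)
n=25: L (options 23(W), 19(W) are all W)
n=26: W (go to 24, an L position)
n=27: W (go to 25, an L position)
n=28: L (options 26(W), 22(W) are all W)
n=29: L (options 27(W), 23(W) are all W)
n=30: W (go to 28, an L position)
n=31: W (go to 29, an L position)
n=32: L (options 30(W), 26(W) are all W)
n=33: L (options 31(W), 27(W) are all W)
n=34: W (go to 32, an L position)
n=35: W (go to 33, an L position)
n=36: L (options 34(W), 30(W) are all W)
n=37: L (options 35(W), 31(W) are all W)
n=38: W (go to 36, an L position)
Reading off the rows marked L gives the requested list; there are 20 such values of n.

0, 1, 4, 5, 8, 9, 12, 13, 16, 17, 20, 21, 24, 25, 28, 29, 32, 33, 36, 37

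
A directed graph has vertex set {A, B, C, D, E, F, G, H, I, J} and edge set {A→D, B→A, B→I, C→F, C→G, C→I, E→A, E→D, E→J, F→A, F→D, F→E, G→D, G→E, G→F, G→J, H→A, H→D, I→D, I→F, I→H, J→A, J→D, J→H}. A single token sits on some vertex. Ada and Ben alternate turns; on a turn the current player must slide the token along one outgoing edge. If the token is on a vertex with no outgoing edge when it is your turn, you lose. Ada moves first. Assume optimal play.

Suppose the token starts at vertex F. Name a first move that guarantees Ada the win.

Compute win/loss labels from the base case upward. A position with no move is L. Any other position is W if it can reach an L in one move, else L.
Every edge goes from a vertex to one that appears earlier in the order D, A, H, J, E, F, I, G, B, C, so processing vertices in that order labels each vertex after all of its successors.
D: no outgoing edge → L
A: reaches L-position D → W
H: reaches L-position D → W
J: reaches L-position D → W
E: reaches L-position D → W
F: reaches L-position D → W
I: reaches L-position D → W
G: reaches L-position D → W
B: only reaches I(W), A(W), all W → L
C: only reaches G(W), I(W), F(W), all W → L
From F, the L positions reachable in one move are: D.

Move to D.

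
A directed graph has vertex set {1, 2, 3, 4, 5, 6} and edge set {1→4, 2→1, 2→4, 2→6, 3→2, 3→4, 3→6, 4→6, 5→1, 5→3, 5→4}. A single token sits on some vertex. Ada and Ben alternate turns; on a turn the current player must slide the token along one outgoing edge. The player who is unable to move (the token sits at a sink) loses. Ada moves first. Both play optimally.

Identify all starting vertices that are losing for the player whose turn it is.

Work bottom-up. With no move the player to move loses. Otherwise the position is W if at least one move leads to an L position for the opponent, and L if every move leads to a W.
Every edge goes from a vertex to one that appears earlier in the order 6, 4, 1, 2, 3, 5, so processing vertices in that order labels each vertex after all of its successors.
6: no outgoing edge → L
4: can move to 6, which is L ⇒ W
1: the only move is to 4(W), a W ⇒ L
2: can move to 1, which is L ⇒ W
3: can move to 6, which is L ⇒ W
5: can move to 1, which is L ⇒ W
Reading off the rows marked L gives the requested list; there are 2 such vertices.

1, 6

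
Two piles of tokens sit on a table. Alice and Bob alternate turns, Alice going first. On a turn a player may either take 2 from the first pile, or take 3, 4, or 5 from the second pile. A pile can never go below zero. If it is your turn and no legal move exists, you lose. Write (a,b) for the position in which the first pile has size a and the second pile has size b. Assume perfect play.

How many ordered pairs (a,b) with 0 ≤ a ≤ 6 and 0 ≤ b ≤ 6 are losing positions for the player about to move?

Label each position W (a win for the player to move) or L (a loss). A position with no legal move is L; any other position is W exactly when some move reaches an L, and L when every move reaches a W.
Every move lowers a or b (never raises either), so fill the grid row by row in increasing a, and left to right within a row: each cell's successors are then already labelled.
      b=0  b=1  b=2  b=3  b=4  b=5  b=6
a=0:    L    L    L    W    W    W    W
a=1:    L    L    L    W    W    W    W
a=2:    W    W    W    L    L    L    W
a=3:    W    W    W    L    L    L    W
a=4:    L    L    L    W    W    W    W
a=5:    L    L    L    W    W    W    W
a=6:    W    W    W    L    L    L    W
Cells with no legal move (terminal, hence L): (0,0), (0,1), (0,2), (1,0), (1,1), (1,2).
The remaining L cells, each justified by listing all of its moves:
(2,3): moves to (0,3)(W), (2,0)(W); every one is W ⇒ L
(2,4): moves to (0,4)(W), (2,1)(W), (2,0)(W); every one is W ⇒ L
(2,5): moves to (0,5)(W), (2,2)(W), (2,1)(W), (2,0)(W); every one is W ⇒ L
(3,3): moves to (1,3)(W), (3,0)(W); every one is W ⇒ L
(3,4): moves to (1,4)(W), (3,1)(W), (3,0)(W); every one is W ⇒ L
(3,5): moves to (1,5)(W), (3,2)(W), (3,1)(W), (3,0)(W); every one is W ⇒ L
(4,0): the only move is to (2,0)(W), a W ⇒ L
(4,1): the only move is to (2,1)(W), a W ⇒ L
(4,2): the only move is to (2,2)(W), a W ⇒ L
(5,0): the only move is to (3,0)(W), a W ⇒ L
(5,1): the only move is to (3,1)(W), a W ⇒ L
(5,2): the only move is to (3,2)(W), a W ⇒ L
(6,3): moves to (4,3)(W), (6,0)(W); every one is W ⇒ L
(6,4): moves to (4,4)(W), (6,1)(W), (6,0)(W); every one is W ⇒ L
(6,5): moves to (4,5)(W), (6,2)(W), (6,1)(W), (6,0)(W); every one is W ⇒ L
Every other cell has at least one move into one of the L cells above, so it is W.
L cells per row: a=0: 3, a=1: 3, a=2: 3, a=3: 3, a=4: 3, a=5: 3, a=6: 3; total 21.

21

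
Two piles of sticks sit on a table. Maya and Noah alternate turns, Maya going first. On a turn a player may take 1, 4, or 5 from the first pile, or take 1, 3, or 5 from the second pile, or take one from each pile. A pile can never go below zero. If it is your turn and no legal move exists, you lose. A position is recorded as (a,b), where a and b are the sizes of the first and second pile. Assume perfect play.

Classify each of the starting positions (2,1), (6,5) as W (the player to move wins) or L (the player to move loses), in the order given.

Use the standard recursion: the mover loses at a terminal position; elsewhere, the mover wins exactly when some move hands the opponent an L position.
No move ever increases a pile, so every position that can arise here has a ≤ 6 and b ≤ 5; it is enough to label the cells with 0 ≤ a ≤ 6 and 0 ≤ b ≤ 5.
Every move lowers a or b (never raises either), so fill the grid row by row in increasing a, and left to right within a row: each cell's successors are then already labelled.
      b=0  b=1  b=2  b=3  b=4  b=5
a=0:    L    W    L    W    L    W
a=1:    W    W    W    W    W    W
a=2:    L    W    L    W    L    W
a=3:    W    W    W    W    W    W
a=4:    W    L    W    L    W    L
a=5:    W    W    W    W    W    W
a=6:    W    L    W    L    W    L
Cells with no legal move (terminal, hence L): (0,0).
The remaining L cells, each justified by listing all of its moves:
(0,2): only reaches (0,1)(W), which is W → L
(0,4): only reaches (0,3)(W), (0,1)(W), all W → L
(2,0): only reaches (1,0)(W), which is W → L
(2,2): only reaches (1,2)(W), (2,1)(W), (1,1)(W), all W → L
(2,4): only reaches (1,4)(W), (2,3)(W), (2,1)(W), (1,3)(W), all W → L
(4,1): only reaches (3,1)(W), (0,1)(W), (4,0)(W), (3,0)(W), all W → L
(4,3): only reaches (3,3)(W), (0,3)(W), (4,2)(W), (4,0)(W), (3,2)(W), all W → L
(4,5): only reaches (3,5)(W), (0,5)(W), (4,4)(W), (4,2)(W), (4,0)(W), (3,4)(W), all W → L
(6,1): only reaches (5,1)(W), (2,1)(W), (1,1)(W), (6,0)(W), (5,0)(W), all W → L
(6,3): only reaches (5,3)(W), (2,3)(W), (1,3)(W), (6,2)(W), (6,0)(W), (5,2)(W), all W → L
(6,5): only reaches (5,5)(W), (2,5)(W), (1,5)(W), (6,4)(W), (6,2)(W), (6,0)(W), (5,4)(W), all W → L
Every other cell has at least one move into one of the L cells above, so it is W.
(2,1): the move to (2,0) reaches an L cell, so W
(6,5): one of the L cells justified above, so L

(2,1): W, (6,5): L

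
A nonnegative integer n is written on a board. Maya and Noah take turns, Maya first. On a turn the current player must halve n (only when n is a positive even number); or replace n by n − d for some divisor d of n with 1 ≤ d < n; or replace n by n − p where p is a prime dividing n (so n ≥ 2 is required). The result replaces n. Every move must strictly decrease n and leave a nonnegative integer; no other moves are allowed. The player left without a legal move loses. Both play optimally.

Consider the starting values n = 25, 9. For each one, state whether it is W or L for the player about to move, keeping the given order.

Compute win/loss labels from the base case upward. A position with no move is L. Any other position is W if it can reach an L in one move, else L.
n=0: no move → L
n=1: no move → L
n=2: reaches L-position 0 → W
n=3: reaches L-position 0 → W
n=4: only reaches 2(W), 3(W), all W → L
n=5: reaches L-position 0 → W
n=6: reaches L-position 4 → W
n=7: reaches L-position 0 → W
n=8: reaches L-position 4 → W
n=9: only reaches 6(W), 8(W), all W → L
n=10: reaches L-position 9 → W
n=11: reaches L-position 0 → W
n=12: reaches L-position 9 → W
n=13: reaches L-position 0 → W
n=14: only reaches 7(W), 12(W), 13(W), all W → L
n=15: reaches L-position 14 → W
n=16: reaches L-position 14 → W
n=17: reaches L-position 0 → W
n=18: reaches L-position 9 → W
n=19: reaches L-position 0 → W
n=20: only reaches 10(W), 15(W), 16(W), 18(W), 19(W), all W → L
n=21: reaches L-position 14 → W
n=22: reaches L-position 20 → W
n=23: reaches L-position 0 → W
n=24: reaches L-position 20 → W
n=25: reaches L-position 20 → W

25: W, 9: L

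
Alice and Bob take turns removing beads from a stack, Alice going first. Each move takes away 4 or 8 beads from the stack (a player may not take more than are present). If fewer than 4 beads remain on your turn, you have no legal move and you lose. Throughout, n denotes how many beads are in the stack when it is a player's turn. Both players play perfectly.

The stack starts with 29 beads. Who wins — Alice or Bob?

Positions with no move are L. A position that does have a move is losing for the player to move precisely when every available move leads to a winning position for the opponent. Fill in the labels:
n=0: no move → L
n=1: no move → L
n=2: no move → L
n=3: no move → L
n=4: W (go to 0, an L position)
n=5: W (go to 1, an L position)
n=6: W (go to 2, an L position)
n=7: W (go to 3, an L position)
n=8: W (go to 0, an L position)
n=9: W (go to 1, an L position)
n=10: W (go to 2, an L position)
n=11: W (go to 3, an L position)
n=12: L (options 8(W), 4(W) are all W)
n=13: L (options 9(W), 5(W) are all W)
n=14: L (options 10(W), 6(W) are all W)
n=15: L (options 11(W), 7(W) are all W)
n=16: W (go to 12, an L position)
n=17: W (go to 13, an L position)
n=18: W (go to 14, an L position)
n=19: W (go to 15, an L position)
n=20: W (go to 12, an L position)
n=21: W (go to 13, an L position)
n=22: W (go to 14, an L position)
n=23: W (go to 15, an L position)
n=24: L (options 20(W), 16(W) are all W)
n=25: L (options 21(W), 17(W) are all W)
n=26: L (options 22(W), 18(W) are all W)
n=27: L (options 23(W), 19(W) are all W)
n=28: W (go to 24, an L position)
n=29: W (go to 25, an L position)
The starting position 29 is W: Alice should remove 4, leaving 25, handing over an L position.

Alice wins.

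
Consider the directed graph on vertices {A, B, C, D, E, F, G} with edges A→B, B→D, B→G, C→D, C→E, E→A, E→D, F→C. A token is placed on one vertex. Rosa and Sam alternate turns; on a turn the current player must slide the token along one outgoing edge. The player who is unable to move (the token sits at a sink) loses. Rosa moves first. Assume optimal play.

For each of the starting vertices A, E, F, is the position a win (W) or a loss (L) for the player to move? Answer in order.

Label each position W (a win for the player to move) or L (a loss). A position with no legal move is L; any other position is W exactly when some move reaches an L, and L when every move reaches a W.
Every edge goes from a vertex to one that appears earlier in the order G, D, B, A, E, C, F, so processing vertices in that order labels each vertex after all of its successors.
G: no outgoing edge → L
D: no outgoing edge → L
B: reaches L-position D → W
A: only reaches B(W), which is W → L
E: reaches L-position A → W
C: reaches L-position D → W
F: only reaches C(W), which is W → L

A: L, E: W, F: L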